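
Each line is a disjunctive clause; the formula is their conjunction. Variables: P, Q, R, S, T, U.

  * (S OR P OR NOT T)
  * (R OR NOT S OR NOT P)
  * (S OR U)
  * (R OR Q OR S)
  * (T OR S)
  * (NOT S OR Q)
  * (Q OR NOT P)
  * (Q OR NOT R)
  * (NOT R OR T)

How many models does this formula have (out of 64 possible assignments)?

10

Split on S, then Q.
  S=T, Q=T: U free; 4 ways for (P,R,T) × 2^1 = 8.
  S=T, Q=F: a clause becomes empty — 0.
  S=F, Q=T: remaining (P,R,T,U) ∈ {(T,F,T,T); (T,T,T,T)} — 2.
  S=F, Q=F: a clause becomes empty — 0.
Total: 8 + 0 + 2 + 0 = 10.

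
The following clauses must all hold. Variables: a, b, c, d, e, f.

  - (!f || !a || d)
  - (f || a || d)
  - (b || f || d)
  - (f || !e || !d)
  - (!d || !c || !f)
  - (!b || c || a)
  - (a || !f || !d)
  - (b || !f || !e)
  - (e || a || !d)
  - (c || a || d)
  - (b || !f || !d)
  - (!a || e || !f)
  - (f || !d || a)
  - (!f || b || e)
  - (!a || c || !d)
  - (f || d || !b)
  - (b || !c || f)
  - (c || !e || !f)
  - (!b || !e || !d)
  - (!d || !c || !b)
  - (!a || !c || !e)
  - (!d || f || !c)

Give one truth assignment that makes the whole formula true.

a=False, b=True, c=True, d=False, e=False, f=True

Check each clause:
  1. (!f || d || !a) — !a is true.
  2. (d || f || a) — f is true.
  3. (d || f || b) — b is true.
  4. (!d || !e || f) — !e is true.
  5. (!d || !f || !c) — !d is true.
  6. (a || !b || c) — c is true.
  7. (a || !d || !f) — !d is true.
  8. (b || !f || !e) — b is true.
  9. (!d || e || a) — !d is true.
  10. (d || c || a) — c is true.
  11. (!f || b || !d) — b is true.
  12. (e || !f || !a) — !a is true.
  13. (a || f || !d) — !d is true.
  14. (b || !f || e) — b is true.
  15. (!a || !d || c) — c is true.
  16. (f || !b || d) — f is true.
  17. (!c || f || b) — b is true.
  18. (c || !e || !f) — c is true.
  19. (!e || !d || !b) — !e is true.
  20. (!d || !c || !b) — !d is true.
  21. (!e || !c || !a) — !e is true.
  22. (!c || f || !d) — !d is true.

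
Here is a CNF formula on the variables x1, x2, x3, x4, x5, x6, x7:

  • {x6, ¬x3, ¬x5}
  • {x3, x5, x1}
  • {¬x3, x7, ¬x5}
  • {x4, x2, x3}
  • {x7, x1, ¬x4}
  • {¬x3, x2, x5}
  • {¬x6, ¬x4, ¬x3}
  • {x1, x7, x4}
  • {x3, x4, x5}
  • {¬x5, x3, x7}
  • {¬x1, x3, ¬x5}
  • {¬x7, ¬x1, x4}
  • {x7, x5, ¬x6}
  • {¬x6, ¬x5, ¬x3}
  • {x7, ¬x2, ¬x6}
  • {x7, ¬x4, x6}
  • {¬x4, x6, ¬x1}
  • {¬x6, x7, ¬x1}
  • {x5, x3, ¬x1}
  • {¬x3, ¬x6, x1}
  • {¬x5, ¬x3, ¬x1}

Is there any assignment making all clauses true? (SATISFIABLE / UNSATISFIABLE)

SATISFIABLE

Set x1 = True and propagate.
Try x2 = True.
For the remaining variables, x3 = True, x4 = False, x5 = False, x6 = False, x7 = False works.
Every clause has at least one true literal under this assignment.
So x1=T, x2=T, x3=T, x4=F, x5=F, x6=F, x7=F is a satisfying assignment.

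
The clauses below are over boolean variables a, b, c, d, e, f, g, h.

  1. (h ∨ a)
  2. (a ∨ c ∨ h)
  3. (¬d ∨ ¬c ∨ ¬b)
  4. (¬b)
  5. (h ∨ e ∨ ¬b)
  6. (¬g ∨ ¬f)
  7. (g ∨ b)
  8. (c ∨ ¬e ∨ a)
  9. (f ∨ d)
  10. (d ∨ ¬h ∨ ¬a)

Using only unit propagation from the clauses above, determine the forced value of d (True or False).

True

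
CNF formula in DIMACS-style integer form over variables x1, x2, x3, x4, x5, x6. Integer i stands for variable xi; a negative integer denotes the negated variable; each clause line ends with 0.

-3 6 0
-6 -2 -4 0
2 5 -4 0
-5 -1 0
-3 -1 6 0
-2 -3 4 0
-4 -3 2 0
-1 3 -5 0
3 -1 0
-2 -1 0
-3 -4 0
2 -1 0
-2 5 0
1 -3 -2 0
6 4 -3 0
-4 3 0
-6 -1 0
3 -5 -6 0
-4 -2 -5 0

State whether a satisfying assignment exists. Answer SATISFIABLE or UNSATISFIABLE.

SATISFIABLE

Try x1 = False.
Try x2 = False.
The remaining clauses are satisfied by x3 = False, x4 = False, x5 = False, x6 = True.
So x1=F, x2=F, x3=F, x4=F, x5=F, x6=T is a satisfying assignment.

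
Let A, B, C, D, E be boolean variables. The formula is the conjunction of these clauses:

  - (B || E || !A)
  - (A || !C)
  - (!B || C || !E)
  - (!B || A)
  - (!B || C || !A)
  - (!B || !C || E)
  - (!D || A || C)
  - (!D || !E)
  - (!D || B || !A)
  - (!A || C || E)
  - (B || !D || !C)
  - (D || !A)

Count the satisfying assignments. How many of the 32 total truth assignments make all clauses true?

2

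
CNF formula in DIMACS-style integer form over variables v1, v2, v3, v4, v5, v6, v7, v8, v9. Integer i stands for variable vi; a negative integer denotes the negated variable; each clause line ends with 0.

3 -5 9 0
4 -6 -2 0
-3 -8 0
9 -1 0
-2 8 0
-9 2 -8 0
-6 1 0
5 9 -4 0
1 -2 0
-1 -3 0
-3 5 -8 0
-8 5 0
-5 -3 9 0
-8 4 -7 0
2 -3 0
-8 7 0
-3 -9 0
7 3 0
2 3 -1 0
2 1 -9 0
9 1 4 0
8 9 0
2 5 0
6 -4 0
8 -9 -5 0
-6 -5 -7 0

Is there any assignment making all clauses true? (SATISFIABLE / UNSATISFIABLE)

UNSATISFIABLE

v9 = True:
  v2 = True:
    propagation gives v8=True, v1=True, v5=True, v4=True; an empty clause results — contradiction.
  v2 = False:
    propagation gives v8=False, v1=False; an empty clause results — contradiction.
v9 = False:
  propagation gives v1=False, v6=False, v2=False, v3=False; an empty clause results — contradiction.
Every branch closes, so no satisfying assignment exists.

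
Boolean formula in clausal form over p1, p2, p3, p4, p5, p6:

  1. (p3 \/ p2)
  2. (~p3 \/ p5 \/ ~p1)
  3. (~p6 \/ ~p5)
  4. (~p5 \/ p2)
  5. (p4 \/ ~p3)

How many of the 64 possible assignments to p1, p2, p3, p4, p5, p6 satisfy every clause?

18

Split on p3, then p5.
  p3=T, p5=T: remaining (p1,p2,p4,p6) ∈ {(F,T,T,F); (T,T,T,F)} — 2.
  p3=T, p5=F: remaining (p1,p2,p4,p6) ∈ {(F,F,T,F); (F,F,T,T); (F,T,T,F); (F,T,T,T)} — 4.
  p3=F, p5=T: remaining (p1,p2,p4,p6) ∈ {(F,T,F,F); (F,T,T,F); (T,T,F,F); (T,T,T,F)} — 4.
  p3=F, p5=F: forces p2=T; p1, p4, p6 free → 2^3 = 8.
Total: 2 + 4 + 4 + 8 = 18.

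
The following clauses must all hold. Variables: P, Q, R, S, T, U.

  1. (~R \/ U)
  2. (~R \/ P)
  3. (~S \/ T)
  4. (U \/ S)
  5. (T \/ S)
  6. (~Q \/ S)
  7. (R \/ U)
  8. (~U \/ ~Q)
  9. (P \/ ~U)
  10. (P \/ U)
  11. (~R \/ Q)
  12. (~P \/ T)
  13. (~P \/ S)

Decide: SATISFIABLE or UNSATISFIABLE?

SATISFIABLE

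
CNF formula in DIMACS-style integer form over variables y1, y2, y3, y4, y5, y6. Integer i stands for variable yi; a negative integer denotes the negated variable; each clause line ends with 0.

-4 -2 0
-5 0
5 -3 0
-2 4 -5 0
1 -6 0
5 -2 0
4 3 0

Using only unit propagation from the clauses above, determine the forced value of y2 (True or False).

(~y5) is a unit clause: y5 = False.
(y5 \/ ~y3) with y5 = False leaves only ~y3, so y3 = False.
From (y5 \/ ~y2) and y5 = False: y2 = False.

False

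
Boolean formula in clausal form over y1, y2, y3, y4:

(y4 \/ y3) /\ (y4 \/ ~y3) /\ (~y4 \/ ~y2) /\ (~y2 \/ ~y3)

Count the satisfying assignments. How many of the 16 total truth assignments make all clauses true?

Satisfying assignments:
  y1=F y2=F y3=F y4=T
  y1=F y2=F y3=T y4=T
  y1=T y2=F y3=F y4=T
  y1=T y2=F y3=T y4=T
That's 4 in total.

4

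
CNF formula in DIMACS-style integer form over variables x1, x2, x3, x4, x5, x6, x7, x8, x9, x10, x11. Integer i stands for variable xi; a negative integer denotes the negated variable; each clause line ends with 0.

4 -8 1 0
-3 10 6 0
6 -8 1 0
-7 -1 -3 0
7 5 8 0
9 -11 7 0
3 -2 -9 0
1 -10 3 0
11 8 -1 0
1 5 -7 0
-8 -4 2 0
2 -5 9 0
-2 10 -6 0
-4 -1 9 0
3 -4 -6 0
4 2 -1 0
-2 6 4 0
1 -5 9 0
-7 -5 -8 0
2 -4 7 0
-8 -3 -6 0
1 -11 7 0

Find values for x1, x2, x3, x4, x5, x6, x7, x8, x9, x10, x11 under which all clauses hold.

Branch on x1: take x1 = False.
The remaining clauses are satisfied by x2 = False, x3 = False, x4 = False, x5 = True, x6 = False, x7 = True, x8 = False, x9 = True, x10 = False, x11 = False.
Every clause has at least one true literal under this assignment.
Check each clause:
  1. (x4 ∨ x1 ∨ ¬x8) — ¬x8 is true.
  2. (x6 ∨ x10 ∨ ¬x3) — ¬x3 is true.
  3. (x1 ∨ x6 ∨ ¬x8) — ¬x8 is true.
  4. (¬x7 ∨ ¬x1 ∨ ¬x3) — ¬x3 is true.
  5. (x5 ∨ x8 ∨ x7) — x5 is true.
  6. (x7 ∨ x9 ∨ ¬x11) — x9 is true.
  7. (¬x2 ∨ x3 ∨ ¬x9) — ¬x2 is true.
  8. (x1 ∨ ¬x10 ∨ x3) — ¬x10 is true.
  9. (¬x1 ∨ x8 ∨ x11) — ¬x1 is true.
  10. (x1 ∨ ¬x7 ∨ x5) — x5 is true.
  11. (x2 ∨ ¬x8 ∨ ¬x4) — ¬x8 is true.
  12. (x9 ∨ ¬x5 ∨ x2) — x9 is true.
  13. (¬x6 ∨ x10 ∨ ¬x2) — ¬x6 is true.
  14. (¬x4 ∨ ¬x1 ∨ x9) — x9 is true.
  15. (¬x4 ∨ ¬x6 ∨ x3) — ¬x6 is true.
  16. (¬x1 ∨ x2 ∨ x4) — ¬x1 is true.
  17. (x6 ∨ x4 ∨ ¬x2) — ¬x2 is true.
  18. (x1 ∨ ¬x5 ∨ x9) — x9 is true.
  19. (¬x5 ∨ ¬x7 ∨ ¬x8) — ¬x8 is true.
  20. (¬x4 ∨ x2 ∨ x7) — ¬x4 is true.
  21. (¬x3 ∨ ¬x6 ∨ ¬x8) — ¬x8 is true.
  22. (¬x11 ∨ x1 ∨ x7) — ¬x11 is true.

x1 = False, x2 = False, x3 = False, x4 = False, x5 = True, x6 = False, x7 = True, x8 = False, x9 = True, x10 = False, x11 = False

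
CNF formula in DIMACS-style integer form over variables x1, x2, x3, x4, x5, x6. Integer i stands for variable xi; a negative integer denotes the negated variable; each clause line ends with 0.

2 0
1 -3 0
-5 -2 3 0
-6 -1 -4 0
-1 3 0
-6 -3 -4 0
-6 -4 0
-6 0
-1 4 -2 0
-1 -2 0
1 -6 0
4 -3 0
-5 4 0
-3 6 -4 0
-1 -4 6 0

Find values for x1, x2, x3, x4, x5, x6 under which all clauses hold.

x1 = False, x2 = True, x3 = False, x4 = False, x5 = False, x6 = False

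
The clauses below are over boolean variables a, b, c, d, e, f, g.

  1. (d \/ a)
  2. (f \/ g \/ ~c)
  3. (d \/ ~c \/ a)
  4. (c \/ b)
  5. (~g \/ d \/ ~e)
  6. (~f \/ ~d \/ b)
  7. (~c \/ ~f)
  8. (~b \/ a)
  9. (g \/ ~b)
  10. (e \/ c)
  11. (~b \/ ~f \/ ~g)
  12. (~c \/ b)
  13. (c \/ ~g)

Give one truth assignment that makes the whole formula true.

a=True  b=True  c=True  d=True  e=False  f=False  g=True

Pure literal: a appears only positively; assign a = True.
Set b = True and propagate.
  then g is forced to True.
  then f is forced to False.
  then c is forced to True.
Try d = True.
e is now unconstrained; take e = False.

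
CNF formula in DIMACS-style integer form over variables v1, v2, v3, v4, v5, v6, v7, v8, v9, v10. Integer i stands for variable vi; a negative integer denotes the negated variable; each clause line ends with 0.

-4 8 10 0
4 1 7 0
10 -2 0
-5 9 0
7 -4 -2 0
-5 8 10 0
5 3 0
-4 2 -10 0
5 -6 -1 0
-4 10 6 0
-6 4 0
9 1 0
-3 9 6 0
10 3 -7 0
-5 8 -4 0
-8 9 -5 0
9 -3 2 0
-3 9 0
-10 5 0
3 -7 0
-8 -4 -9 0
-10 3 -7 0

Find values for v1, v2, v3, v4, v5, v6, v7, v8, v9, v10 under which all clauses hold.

Try v1 = True.
For the remaining variables, v2 = False, v3 = True, v4 = False, v5 = True, v6 = False, v7 = True, v8 = True, v9 = True, v10 = True works.
Every clause has at least one true literal under this assignment.

v1 = T, v2 = F, v3 = T, v4 = F, v5 = T, v6 = F, v7 = T, v8 = T, v9 = T, v10 = T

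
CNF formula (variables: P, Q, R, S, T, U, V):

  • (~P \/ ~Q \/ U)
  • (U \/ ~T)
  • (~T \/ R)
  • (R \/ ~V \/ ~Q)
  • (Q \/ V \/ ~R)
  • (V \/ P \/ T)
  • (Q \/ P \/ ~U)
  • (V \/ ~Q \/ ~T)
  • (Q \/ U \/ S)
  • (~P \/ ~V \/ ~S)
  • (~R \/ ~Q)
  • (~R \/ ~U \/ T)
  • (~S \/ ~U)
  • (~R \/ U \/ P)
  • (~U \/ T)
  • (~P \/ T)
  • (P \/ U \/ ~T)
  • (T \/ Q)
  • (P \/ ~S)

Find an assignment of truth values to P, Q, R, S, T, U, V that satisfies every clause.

P = True, Q = False, R = True, S = False, T = True, U = True, V = True

Check each clause:
  1. (~P \/ ~Q \/ U) — U is true.
  2. (U \/ ~T) — U is true.
  3. (R \/ ~T) — R is true.
  4. (R \/ ~V \/ ~Q) — R is true.
  5. (V \/ Q \/ ~R) — V is true.
  6. (V \/ T \/ P) — P is true.
  7. (P \/ Q \/ ~U) — P is true.
  8. (V \/ ~T \/ ~Q) — ~Q is true.
  9. (Q \/ S \/ U) — U is true.
  10. (~V \/ ~P \/ ~S) — ~S is true.
  11. (~R \/ ~Q) — ~Q is true.
  12. (~R \/ ~U \/ T) — T is true.
  13. (~S \/ ~U) — ~S is true.
  14. (U \/ ~R \/ P) — P is true.
  15. (T \/ ~U) — T is true.
  16. (T \/ ~P) — T is true.
  17. (P \/ U \/ ~T) — P is true.
  18. (Q \/ T) — T is true.
  19. (~S \/ P) — P is true.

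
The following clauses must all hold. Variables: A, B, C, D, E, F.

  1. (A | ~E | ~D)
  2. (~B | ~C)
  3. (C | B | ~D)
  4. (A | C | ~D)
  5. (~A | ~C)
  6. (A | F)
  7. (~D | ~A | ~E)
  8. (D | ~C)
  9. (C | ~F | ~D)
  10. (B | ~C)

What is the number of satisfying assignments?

13

Split on C, then D.
  C=1, D=1: a clause becomes empty — 0.
  C=1, D=0: a clause becomes empty — 0.
  C=0, D=1: remaining (A,B,E,F) ∈ {(1,1,0,0)} — 1.
  C=0, D=0: B, E free; 3 ways for (A,F) × 2^2 = 12.
Total: 0 + 0 + 1 + 12 = 13.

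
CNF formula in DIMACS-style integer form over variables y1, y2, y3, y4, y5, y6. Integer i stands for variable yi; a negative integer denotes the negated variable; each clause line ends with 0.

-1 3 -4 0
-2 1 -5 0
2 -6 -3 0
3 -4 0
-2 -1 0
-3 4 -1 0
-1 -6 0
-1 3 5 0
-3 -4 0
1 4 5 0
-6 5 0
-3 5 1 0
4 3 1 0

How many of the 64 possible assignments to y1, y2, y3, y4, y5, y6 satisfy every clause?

Satisfying assignments:
  y1=F y2=F y3=T y4=F y5=T y6=F
  y1=T y2=F y3=F y4=F y5=T y6=F
Count: 2.

2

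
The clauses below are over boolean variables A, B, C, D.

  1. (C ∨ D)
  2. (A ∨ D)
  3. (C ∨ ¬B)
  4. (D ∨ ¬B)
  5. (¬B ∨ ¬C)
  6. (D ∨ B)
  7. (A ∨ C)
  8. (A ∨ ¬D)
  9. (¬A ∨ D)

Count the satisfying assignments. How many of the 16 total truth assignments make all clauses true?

2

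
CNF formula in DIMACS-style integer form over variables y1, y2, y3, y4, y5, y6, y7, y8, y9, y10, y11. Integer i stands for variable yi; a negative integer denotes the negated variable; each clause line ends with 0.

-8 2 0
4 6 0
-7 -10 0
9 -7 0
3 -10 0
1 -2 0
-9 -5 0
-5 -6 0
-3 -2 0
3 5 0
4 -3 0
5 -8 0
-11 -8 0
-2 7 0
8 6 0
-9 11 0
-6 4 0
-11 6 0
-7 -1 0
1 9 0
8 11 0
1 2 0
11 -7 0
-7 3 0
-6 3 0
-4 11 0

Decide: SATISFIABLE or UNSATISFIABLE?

SATISFIABLE

Try y1 = True.
  then y7 is forced to False.
  then y2 is forced to False.
  then y8 is forced to False.
  then y6 is forced to True.
  then y5 is forced to False.
  then y3 is forced to True.
  then y4 is forced to True.
  then y11 is forced to True.
y9, y10 are now unconstrained; take y9 = True, y10 = True.
So y1 = True, y2 = False, y3 = True, y4 = True, y5 = False, y6 = True, y7 = False, y8 = False, y9 = True, y10 = True, y11 = True is a satisfying assignment.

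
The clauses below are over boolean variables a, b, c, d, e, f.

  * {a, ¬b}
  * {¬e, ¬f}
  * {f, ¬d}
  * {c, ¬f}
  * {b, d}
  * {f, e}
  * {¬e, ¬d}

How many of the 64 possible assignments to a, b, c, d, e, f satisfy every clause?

6

The models are:
  a=0 b=0 c=1 d=1 e=0 f=1
  a=1 b=0 c=1 d=1 e=0 f=1
  a=1 b=1 c=0 d=0 e=1 f=0
  a=1 b=1 c=1 d=0 e=0 f=1
  a=1 b=1 c=1 d=0 e=1 f=0
  a=1 b=1 c=1 d=1 e=0 f=1
That's 6 in total.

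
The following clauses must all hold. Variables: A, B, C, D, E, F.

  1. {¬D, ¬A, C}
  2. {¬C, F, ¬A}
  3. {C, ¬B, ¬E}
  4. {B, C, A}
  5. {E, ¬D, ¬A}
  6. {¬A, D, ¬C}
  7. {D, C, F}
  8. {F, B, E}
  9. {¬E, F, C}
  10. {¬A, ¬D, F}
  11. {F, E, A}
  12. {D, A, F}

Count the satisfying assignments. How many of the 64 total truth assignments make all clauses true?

17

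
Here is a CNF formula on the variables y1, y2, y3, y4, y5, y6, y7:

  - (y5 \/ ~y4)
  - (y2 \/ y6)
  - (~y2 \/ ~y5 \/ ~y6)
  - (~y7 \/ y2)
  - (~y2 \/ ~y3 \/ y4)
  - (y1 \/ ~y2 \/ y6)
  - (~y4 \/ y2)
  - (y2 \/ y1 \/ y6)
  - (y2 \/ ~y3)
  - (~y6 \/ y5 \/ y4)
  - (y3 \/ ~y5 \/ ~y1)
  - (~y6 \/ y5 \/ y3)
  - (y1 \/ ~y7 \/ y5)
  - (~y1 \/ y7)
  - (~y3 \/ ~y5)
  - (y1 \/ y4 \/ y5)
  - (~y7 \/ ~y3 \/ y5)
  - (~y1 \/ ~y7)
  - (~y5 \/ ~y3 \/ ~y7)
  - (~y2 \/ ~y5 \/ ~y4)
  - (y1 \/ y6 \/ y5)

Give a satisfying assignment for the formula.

Branch on y1: take y1 = False.
Set y2 = False and propagate.
  then y6 is forced to True.
  then y7 is forced to False.
  then y4 is forced to False.
  then y3 is forced to False.
  then y5 is forced to True.
Check each clause:
  1. (~y4 \/ y5) — ~y4 is true.
  2. (y2 \/ y6) — y6 is true.
  3. (~y2 \/ ~y5 \/ ~y6) — ~y2 is true.
  4. (y2 \/ ~y7) — ~y7 is true.
  5. (~y3 \/ ~y2 \/ y4) — ~y3 is true.
  6. (y6 \/ y1 \/ ~y2) — y6 is true.
  7. (~y4 \/ y2) — ~y4 is true.
  8. (y2 \/ y6 \/ y1) — y6 is true.
  9. (~y3 \/ y2) — ~y3 is true.
  10. (~y6 \/ y4 \/ y5) — y5 is true.
  11. (~y1 \/ y3 \/ ~y5) — ~y1 is true.
  12. (y5 \/ ~y6 \/ y3) — y5 is true.
  13. (y5 \/ ~y7 \/ y1) — ~y7 is true.
  14. (y7 \/ ~y1) — ~y1 is true.
  15. (~y3 \/ ~y5) — ~y3 is true.
  16. (y4 \/ y1 \/ y5) — y5 is true.
  17. (y5 \/ ~y7 \/ ~y3) — ~y3 is true.
  18. (~y7 \/ ~y1) — ~y7 is true.
  19. (~y7 \/ ~y5 \/ ~y3) — ~y7 is true.
  20. (~y4 \/ ~y5 \/ ~y2) — ~y4 is true.
  21. (y1 \/ y5 \/ y6) — y5 is true.

y1=0, y2=0, y3=0, y4=0, y5=1, y6=1, y7=0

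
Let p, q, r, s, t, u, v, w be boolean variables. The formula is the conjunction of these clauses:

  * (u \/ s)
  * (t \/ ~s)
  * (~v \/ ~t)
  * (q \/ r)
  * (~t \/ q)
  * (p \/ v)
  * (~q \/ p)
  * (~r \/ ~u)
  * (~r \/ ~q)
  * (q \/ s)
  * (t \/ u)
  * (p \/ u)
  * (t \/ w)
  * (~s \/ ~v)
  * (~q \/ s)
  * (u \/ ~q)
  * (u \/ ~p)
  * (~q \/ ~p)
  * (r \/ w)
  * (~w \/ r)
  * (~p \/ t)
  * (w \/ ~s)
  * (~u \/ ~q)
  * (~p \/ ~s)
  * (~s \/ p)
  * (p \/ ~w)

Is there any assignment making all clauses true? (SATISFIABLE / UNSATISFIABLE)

UNSATISFIABLE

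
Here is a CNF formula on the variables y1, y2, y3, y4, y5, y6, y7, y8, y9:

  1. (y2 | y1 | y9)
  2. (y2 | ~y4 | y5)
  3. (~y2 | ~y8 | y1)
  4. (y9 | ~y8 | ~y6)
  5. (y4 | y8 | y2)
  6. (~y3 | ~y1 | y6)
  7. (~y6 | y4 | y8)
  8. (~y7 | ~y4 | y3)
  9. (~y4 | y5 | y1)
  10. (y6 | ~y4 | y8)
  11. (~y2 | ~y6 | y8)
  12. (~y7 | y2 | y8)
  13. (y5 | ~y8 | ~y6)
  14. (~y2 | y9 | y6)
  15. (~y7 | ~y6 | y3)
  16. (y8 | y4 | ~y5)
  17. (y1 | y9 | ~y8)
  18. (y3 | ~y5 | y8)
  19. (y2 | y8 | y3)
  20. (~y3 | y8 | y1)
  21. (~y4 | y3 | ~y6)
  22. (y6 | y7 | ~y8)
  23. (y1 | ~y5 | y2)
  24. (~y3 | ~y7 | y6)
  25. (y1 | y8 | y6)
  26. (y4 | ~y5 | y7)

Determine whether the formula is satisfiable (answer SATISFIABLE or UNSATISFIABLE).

SATISFIABLE

Pure literal: y9 appears only positively; assign y9 = True.
Try y1 = False.
For the remaining variables, y2 = False, y3 = False, y4 = False, y5 = False, y6 = False, y7 = True, y8 = True works.
So y1=False, y2=False, y3=False, y4=False, y5=False, y6=False, y7=True, y8=True, y9=True is a satisfying assignment.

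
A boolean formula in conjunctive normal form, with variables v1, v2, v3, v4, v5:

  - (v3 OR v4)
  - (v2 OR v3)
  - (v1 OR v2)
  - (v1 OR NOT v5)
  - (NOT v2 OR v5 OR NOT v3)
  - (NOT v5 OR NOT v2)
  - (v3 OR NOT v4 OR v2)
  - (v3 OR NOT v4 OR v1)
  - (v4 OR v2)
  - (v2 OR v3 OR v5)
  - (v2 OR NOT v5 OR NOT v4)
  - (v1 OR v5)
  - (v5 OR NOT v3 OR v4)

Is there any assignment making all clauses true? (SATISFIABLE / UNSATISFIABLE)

Pure literal: v1 appears only positively; assign v1 = True.
Branch on v2: take v2 = True.
  then v5 is forced to False.
  then v3 is forced to False.
  then v4 is forced to True.
So v1=T, v2=T, v3=F, v4=T, v5=F is a satisfying assignment.

SATISFIABLE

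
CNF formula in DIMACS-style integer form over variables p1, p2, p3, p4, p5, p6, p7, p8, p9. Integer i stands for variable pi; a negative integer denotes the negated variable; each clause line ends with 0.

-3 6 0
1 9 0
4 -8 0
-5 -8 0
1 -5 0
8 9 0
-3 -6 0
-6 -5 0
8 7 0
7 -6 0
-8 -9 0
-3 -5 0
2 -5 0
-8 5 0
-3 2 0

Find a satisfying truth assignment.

p1 = False, p2 = True, p3 = False, p4 = False, p5 = False, p6 = False, p7 = True, p8 = False, p9 = True

Pure literal: p2 appears only positively; assign p2 = True.
Pure literal: p3 appears only negated; assign p3 = False.
Set p1 = False and propagate.
  then p9 is forced to True.
  then p5 is forced to False.
  then p8 is forced to False.
  then p7 is forced to True.
p4, p6 are now unconstrained; take p4 = False, p6 = False.
Every clause has at least one true literal under this assignment.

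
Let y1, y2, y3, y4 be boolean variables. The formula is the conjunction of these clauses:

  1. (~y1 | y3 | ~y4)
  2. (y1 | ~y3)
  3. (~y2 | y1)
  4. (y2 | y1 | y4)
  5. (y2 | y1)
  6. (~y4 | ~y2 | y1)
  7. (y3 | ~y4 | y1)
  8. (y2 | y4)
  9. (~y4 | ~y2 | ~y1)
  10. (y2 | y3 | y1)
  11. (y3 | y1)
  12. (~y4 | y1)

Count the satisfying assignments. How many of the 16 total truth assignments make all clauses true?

Satisfying assignments:
  y1=T y2=F y3=T y4=T
  y1=T y2=T y3=F y4=F
  y1=T y2=T y3=T y4=F
That's 3 in total.

3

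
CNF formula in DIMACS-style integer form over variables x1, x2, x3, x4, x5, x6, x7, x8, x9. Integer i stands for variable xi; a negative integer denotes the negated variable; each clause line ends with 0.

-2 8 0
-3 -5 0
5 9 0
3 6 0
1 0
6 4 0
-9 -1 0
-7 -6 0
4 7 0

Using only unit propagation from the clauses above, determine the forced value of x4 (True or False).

True

(x1) stands alone — x1 = True.
(~x9 | ~x1): since x1 = True, the clause reduces to (~x9). x9 = False.
From (x5 | x9) and x9 = False: x5 = True.
From (~x3 | ~x5) and x5 = True: x3 = False.
From (x6 | x3) and x3 = False: x6 = True.
In (~x7 | ~x6), ~x6 is now false; ~x7 must hold, so x7 = False.
(x7 | x4) with x7 = False leaves only x4, so x4 = True.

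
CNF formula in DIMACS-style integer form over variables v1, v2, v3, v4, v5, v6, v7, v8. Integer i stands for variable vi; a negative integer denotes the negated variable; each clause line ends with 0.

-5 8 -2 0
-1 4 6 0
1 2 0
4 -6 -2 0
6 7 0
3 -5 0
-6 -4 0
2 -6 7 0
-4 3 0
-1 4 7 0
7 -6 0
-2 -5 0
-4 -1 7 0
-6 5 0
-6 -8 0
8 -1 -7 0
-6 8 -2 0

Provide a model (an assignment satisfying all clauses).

v1=False, v2=True, v3=False, v4=False, v5=False, v6=False, v7=True, v8=True

Branch on v1: take v1 = False.
  then v2 is forced to True.
  then v5 is forced to False.
  then v6 is forced to False.
  then v7 is forced to True.
The remaining clauses are satisfied by v3 = False, v4 = False, v8 = True.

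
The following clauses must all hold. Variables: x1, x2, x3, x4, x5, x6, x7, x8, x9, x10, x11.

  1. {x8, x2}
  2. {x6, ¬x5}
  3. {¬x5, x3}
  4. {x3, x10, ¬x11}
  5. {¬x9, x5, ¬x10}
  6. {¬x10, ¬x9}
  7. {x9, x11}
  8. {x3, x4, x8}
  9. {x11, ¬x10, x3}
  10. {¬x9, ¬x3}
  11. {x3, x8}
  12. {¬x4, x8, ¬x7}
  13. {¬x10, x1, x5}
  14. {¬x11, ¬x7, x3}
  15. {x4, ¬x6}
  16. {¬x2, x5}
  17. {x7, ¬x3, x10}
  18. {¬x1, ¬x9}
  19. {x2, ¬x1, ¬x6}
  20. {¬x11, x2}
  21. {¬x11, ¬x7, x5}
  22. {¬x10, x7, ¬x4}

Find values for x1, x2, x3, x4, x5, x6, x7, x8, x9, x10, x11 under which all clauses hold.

x1=F  x2=F  x3=F  x4=T  x5=F  x6=F  x7=F  x8=T  x9=T  x10=F  x11=F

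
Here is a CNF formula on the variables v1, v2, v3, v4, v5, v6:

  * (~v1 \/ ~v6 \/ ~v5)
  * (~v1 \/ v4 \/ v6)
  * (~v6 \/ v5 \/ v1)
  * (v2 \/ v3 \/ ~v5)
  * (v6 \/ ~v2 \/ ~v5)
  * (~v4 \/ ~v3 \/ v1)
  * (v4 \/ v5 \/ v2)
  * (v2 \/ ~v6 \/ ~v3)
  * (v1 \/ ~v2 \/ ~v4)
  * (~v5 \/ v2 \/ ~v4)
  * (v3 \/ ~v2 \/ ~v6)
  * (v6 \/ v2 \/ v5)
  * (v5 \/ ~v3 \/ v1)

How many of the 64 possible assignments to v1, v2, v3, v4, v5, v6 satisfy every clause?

8

Satisfying assignments:
  v1=0 v2=0 v3=1 v4=0 v5=1 v6=0
  v1=0 v2=1 v3=0 v4=0 v5=0 v6=0
  v1=0 v2=1 v3=1 v4=0 v5=1 v6=1
  v1=1 v2=0 v3=0 v4=1 v5=0 v6=1
  v1=1 v2=1 v3=0 v4=1 v5=0 v6=0
  v1=1 v2=1 v3=1 v4=0 v5=0 v6=1
  v1=1 v2=1 v3=1 v4=1 v5=0 v6=0
  v1=1 v2=1 v3=1 v4=1 v5=0 v6=1
That's 8 in total.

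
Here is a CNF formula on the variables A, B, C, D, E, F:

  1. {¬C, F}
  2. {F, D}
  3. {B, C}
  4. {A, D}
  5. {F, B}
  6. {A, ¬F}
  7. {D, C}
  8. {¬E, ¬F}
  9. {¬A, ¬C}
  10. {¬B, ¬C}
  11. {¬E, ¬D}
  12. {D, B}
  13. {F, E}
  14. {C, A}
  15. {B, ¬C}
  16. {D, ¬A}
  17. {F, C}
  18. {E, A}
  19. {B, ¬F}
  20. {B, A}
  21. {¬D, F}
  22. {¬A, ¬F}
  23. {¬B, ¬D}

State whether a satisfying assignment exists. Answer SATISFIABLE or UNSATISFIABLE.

F = True:
  propagation gives A=True; an empty clause results — contradiction.
F = False:
  propagation gives C=False; an empty clause results — contradiction.
Every branch closes, so no satisfying assignment exists.

UNSATISFIABLE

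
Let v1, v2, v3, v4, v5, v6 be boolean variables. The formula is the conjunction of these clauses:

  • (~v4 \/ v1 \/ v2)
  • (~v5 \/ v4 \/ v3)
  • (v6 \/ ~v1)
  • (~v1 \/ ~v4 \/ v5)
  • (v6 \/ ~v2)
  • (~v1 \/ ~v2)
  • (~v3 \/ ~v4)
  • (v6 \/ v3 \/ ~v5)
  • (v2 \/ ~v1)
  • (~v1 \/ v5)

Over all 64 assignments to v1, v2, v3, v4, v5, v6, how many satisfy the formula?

11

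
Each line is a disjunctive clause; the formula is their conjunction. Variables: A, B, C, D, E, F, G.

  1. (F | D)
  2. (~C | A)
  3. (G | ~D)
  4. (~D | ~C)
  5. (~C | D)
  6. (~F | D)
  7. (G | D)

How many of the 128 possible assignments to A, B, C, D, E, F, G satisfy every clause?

Split on D, then C.
  D=T, C=T: a clause becomes empty — 0.
  D=T, C=F: forces G=T; A, B, E, F free → 2^4 = 16.
  D=F, C=T: a clause becomes empty — 0.
  D=F, C=F: a clause becomes empty — 0.
Total: 0 + 16 + 0 + 0 = 16.

16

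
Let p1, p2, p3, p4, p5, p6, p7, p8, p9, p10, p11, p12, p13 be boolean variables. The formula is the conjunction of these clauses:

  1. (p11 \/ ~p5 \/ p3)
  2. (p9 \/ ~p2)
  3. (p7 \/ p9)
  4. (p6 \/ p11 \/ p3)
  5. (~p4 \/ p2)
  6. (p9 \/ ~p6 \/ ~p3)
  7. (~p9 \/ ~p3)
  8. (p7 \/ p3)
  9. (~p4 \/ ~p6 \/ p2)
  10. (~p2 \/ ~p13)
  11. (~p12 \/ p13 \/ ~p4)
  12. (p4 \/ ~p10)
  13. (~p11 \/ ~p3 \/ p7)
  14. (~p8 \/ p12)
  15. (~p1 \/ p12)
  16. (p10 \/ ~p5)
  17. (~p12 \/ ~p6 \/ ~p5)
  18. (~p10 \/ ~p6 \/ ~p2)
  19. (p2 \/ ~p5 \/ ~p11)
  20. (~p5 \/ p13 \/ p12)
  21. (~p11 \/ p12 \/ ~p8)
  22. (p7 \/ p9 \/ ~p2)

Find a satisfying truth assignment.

p5 occurs only negated in the remaining clauses — set p5 = False.
p7 occurs only positively in the remaining clauses — set p7 = True.
Set p1 = True and propagate.
  then p12 is forced to True.
Set p2 = False and propagate.
  then p4 is forced to False.
  then p10 is forced to False.
Try p3 = True.
  then p9 is forced to False.
  then p6 is forced to False.
p8, p11, p13 are now unconstrained; take p8 = False, p11 = True, p13 = False.

p1=1, p2=0, p3=1, p4=0, p5=0, p6=0, p7=1, p8=0, p9=0, p10=0, p11=1, p12=1, p13=0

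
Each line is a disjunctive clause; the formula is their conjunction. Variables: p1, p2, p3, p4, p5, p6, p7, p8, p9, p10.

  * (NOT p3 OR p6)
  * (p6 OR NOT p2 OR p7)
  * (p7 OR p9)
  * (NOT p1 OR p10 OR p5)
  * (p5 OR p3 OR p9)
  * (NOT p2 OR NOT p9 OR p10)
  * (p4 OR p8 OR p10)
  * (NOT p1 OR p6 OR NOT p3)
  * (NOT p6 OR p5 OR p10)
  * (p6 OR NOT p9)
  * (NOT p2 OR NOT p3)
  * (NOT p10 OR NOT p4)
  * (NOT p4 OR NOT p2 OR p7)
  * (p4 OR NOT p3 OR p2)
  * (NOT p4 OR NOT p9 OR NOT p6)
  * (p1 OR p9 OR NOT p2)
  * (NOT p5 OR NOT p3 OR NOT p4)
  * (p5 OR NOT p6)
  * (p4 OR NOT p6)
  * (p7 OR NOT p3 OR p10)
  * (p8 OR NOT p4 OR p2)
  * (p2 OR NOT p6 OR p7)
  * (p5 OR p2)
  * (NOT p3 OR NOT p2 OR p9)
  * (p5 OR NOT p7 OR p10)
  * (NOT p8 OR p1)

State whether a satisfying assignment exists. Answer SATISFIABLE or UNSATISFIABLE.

SATISFIABLE

Branch on p1: take p1 = True.
Branch on p2: take p2 = True.
  then p3 is forced to False.
Set p4 = False and propagate.
  then p6 is forced to False.
  then p7 is forced to True.
  then p9 is forced to False.
  then p5 is forced to True.
The remaining clauses are satisfied by p8 = True, p10 = True.
Every clause has at least one true literal under this assignment.
So p1 = T, p2 = T, p3 = F, p4 = F, p5 = T, p6 = F, p7 = T, p8 = T, p9 = F, p10 = T is a satisfying assignment.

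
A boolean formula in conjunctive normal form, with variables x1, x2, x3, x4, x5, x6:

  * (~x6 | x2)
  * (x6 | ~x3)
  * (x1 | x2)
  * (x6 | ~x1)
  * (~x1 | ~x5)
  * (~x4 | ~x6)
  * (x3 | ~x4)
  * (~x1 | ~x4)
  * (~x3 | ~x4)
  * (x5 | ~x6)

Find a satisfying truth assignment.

x1=False, x2=True, x3=False, x4=False, x5=False, x6=False

x2 occurs only positively in the remaining clauses — set x2 = True.
x4 occurs only negated in the remaining clauses — set x4 = False.
Set x1 = False and propagate.
Branch on x3: take x3 = False.
Branch on x5: take x5 = False.
  then x6 is forced to False.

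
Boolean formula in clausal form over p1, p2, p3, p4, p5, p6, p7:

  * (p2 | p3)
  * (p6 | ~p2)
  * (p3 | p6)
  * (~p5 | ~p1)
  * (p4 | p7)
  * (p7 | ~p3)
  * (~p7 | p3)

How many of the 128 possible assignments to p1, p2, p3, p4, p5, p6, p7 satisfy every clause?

21

Case analysis on p3 and p7:
  p3=1, p7=1: p4 free; 9 ways for (p1,p2,p5,p6) × 2^1 = 18.
  p3=1, p7=0: a clause becomes empty — 0.
  p3=0, p7=1: a clause becomes empty — 0.
  p3=0, p7=0: remaining (p1,p2,p4,p5,p6) ∈ {(0,1,1,0,1); (0,1,1,1,1); (1,1,1,0,1)} — 3.
Total: 18 + 0 + 0 + 3 = 21.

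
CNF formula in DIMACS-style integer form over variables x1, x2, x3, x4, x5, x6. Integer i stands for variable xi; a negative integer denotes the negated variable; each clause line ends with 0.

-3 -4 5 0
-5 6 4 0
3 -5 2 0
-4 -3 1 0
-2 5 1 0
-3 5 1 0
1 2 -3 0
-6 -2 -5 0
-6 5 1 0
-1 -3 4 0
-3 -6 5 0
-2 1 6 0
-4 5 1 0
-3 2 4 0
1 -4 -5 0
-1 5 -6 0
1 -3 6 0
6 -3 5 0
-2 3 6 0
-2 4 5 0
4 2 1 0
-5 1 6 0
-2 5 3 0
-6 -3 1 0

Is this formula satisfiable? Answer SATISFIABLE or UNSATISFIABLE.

SATISFIABLE

Set x1 = True and propagate.
Try x2 = False.
Set x3 = True and propagate.
  then x4 is forced to True.
  then x5 is forced to True.
x6 is now unconstrained; take x6 = False.
So x1=True, x2=False, x3=True, x4=True, x5=True, x6=False is a satisfying assignment.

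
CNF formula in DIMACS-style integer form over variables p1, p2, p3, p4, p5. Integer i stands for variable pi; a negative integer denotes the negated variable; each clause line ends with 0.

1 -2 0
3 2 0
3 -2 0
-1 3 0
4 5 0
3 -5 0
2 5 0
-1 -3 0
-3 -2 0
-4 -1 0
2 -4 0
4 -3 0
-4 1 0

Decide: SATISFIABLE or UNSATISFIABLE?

UNSATISFIABLE

p3 = True:
  propagation gives p1=False, p2=False, p5=True, p4=False; an empty clause results — contradiction.
p3 = False:
  propagation gives p2=True; an empty clause results — contradiction.
Every branch closes, so no satisfying assignment exists.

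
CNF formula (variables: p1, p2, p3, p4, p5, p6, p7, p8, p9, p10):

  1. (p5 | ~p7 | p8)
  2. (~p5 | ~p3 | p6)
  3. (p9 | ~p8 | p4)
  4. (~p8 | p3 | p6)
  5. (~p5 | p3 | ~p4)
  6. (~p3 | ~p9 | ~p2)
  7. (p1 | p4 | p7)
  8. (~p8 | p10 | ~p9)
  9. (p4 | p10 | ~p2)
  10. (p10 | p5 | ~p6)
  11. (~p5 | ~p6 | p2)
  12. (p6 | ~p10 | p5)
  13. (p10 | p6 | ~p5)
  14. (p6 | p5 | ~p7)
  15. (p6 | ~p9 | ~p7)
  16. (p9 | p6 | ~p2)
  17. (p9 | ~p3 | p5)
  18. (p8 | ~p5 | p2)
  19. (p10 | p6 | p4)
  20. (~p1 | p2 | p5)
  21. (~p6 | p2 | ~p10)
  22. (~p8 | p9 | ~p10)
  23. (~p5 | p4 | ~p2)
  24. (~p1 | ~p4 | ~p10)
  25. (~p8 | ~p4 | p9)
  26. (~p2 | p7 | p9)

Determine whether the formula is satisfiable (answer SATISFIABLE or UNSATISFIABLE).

SATISFIABLE

Branch on p1: take p1 = False.
Branch on p2: take p2 = True.
The remaining clauses are satisfied by p3 = False, p4 = True, p5 = False, p6 = False, p7 = False, p8 = False, p9 = True, p10 = False.
So p1 = False, p2 = True, p3 = False, p4 = True, p5 = False, p6 = False, p7 = False, p8 = False, p9 = True, p10 = False is a satisfying assignment.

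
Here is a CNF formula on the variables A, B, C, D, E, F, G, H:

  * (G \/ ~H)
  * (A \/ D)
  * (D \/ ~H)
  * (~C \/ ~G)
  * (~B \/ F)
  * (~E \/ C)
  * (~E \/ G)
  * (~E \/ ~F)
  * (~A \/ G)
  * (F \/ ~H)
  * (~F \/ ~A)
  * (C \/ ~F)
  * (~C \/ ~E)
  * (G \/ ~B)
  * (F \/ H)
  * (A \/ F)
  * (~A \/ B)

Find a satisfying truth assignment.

A=False  B=False  C=True  D=True  E=False  F=True  G=False  H=False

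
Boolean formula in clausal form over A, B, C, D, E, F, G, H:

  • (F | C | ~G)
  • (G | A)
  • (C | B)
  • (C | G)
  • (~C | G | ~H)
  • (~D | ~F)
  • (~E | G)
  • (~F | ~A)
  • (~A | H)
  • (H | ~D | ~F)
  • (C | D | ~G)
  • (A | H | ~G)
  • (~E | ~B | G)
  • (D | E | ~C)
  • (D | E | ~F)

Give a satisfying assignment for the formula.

Set A = True and propagate.
  then F is forced to False.
  then H is forced to True.
Try B = False.
  then C is forced to True.
  then G is forced to True.
The remaining clauses are satisfied by D = True, E = False.
Every clause has at least one true literal under this assignment.

A=True, B=False, C=True, D=True, E=False, F=False, G=True, H=True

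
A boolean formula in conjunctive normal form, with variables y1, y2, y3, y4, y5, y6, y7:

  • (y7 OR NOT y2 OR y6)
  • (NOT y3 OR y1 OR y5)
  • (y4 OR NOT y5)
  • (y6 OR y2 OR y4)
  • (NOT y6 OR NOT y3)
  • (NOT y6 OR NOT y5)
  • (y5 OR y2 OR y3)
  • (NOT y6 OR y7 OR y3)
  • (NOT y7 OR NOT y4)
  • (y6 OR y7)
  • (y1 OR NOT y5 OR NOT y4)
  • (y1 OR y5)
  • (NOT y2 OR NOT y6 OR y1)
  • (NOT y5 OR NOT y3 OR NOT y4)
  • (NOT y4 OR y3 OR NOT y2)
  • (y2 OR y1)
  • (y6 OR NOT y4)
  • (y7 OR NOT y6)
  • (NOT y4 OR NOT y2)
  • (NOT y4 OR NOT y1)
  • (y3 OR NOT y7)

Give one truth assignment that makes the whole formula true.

y1 = T, y2 = T, y3 = T, y4 = F, y5 = F, y6 = F, y7 = T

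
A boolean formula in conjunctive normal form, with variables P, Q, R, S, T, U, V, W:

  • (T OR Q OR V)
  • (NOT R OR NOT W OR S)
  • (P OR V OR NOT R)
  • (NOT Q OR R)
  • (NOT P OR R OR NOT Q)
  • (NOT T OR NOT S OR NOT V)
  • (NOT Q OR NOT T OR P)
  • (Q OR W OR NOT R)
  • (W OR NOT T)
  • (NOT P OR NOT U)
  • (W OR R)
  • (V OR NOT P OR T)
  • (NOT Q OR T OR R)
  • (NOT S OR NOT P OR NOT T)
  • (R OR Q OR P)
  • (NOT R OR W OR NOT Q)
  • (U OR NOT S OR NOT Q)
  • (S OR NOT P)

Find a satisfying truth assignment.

P = F  Q = F  R = T  S = T  T = F  U = T  V = T  W = T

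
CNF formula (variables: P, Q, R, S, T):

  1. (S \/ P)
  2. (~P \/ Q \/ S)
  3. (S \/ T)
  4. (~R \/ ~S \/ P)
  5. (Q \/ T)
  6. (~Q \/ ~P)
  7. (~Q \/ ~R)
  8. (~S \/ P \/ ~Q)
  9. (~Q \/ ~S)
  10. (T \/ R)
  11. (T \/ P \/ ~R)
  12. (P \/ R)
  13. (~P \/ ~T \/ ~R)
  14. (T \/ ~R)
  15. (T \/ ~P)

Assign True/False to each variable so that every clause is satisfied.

Try P = True.
  then Q is forced to False.
  then S is forced to True.
  then T is forced to True.
  then R is forced to False.
Every clause has at least one true literal under this assignment.
Check each clause:
  1. (P \/ S) — P is true.
  2. (S \/ ~P \/ Q) — S is true.
  3. (T \/ S) — S is true.
  4. (~R \/ ~S \/ P) — P is true.
  5. (T \/ Q) — T is true.
  6. (~Q \/ ~P) — ~Q is true.
  7. (~R \/ ~Q) — ~R is true.
  8. (P \/ ~Q \/ ~S) — P is true.
  9. (~Q \/ ~S) — ~Q is true.
  10. (T \/ R) — T is true.
  11. (T \/ P \/ ~R) — P is true.
  12. (R \/ P) — P is true.
  13. (~T \/ ~R \/ ~P) — ~R is true.
  14. (~R \/ T) — T is true.
  15. (T \/ ~P) — T is true.

P = True, Q = False, R = False, S = True, T = True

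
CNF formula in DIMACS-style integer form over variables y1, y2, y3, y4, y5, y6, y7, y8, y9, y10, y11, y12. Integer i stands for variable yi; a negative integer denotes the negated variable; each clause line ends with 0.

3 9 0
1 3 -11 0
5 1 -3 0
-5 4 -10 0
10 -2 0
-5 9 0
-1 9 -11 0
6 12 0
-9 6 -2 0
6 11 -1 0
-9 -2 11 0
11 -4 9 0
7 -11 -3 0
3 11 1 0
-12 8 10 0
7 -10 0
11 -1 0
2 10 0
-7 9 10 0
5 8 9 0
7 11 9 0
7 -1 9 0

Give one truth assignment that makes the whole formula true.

y1=1, y2=0, y3=1, y4=1, y5=0, y6=1, y7=1, y8=0, y9=1, y10=1, y11=1, y12=0

Check each clause:
  1. (y9 | y3) — y9 is true.
  2. (y3 | ~y11 | y1) — y1 is true.
  3. (y5 | y1 | ~y3) — y1 is true.
  4. (~y5 | ~y10 | y4) — ~y5 is true.
  5. (y10 | ~y2) — y10 is true.
  6. (y9 | ~y5) — y9 is true.
  7. (y9 | ~y1 | ~y11) — y9 is true.
  8. (y6 | y12) — y6 is true.
  9. (~y9 | ~y2 | y6) — y6 is true.
  10. (y11 | ~y1 | y6) — y11 is true.
  11. (~y2 | ~y9 | y11) — y11 is true.
  12. (~y4 | y9 | y11) — y9 is true.
  13. (~y3 | ~y11 | y7) — y7 is true.
  14. (y1 | y3 | y11) — y3 is true.
  15. (y10 | y8 | ~y12) — y10 is true.
  16. (y7 | ~y10) — y7 is true.
  17. (~y1 | y11) — y11 is true.
  18. (y2 | y10) — y10 is true.
  19. (~y7 | y10 | y9) — y10 is true.
  20. (y8 | y5 | y9) — y9 is true.
  21. (y11 | y9 | y7) — y9 is true.
  22. (~y1 | y7 | y9) — y9 is true.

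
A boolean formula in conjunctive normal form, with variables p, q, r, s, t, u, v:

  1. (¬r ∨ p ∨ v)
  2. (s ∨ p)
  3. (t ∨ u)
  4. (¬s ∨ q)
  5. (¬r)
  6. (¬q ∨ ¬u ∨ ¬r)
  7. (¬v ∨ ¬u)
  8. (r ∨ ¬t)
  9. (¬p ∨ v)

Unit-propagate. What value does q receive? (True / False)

(¬r) stands alone — r = False.
From (¬t ∨ r) and r = False: t = False.
In (u ∨ t), t is now false; u must hold, so u = True.
(¬u ∨ ¬v): since u = True, the clause reduces to (¬v). v = False.
In (¬p ∨ v), v is now false; ¬p must hold, so p = False.
(s ∨ p): since p = False, the clause reduces to (s). s = True.
From (¬s ∨ q) and s = True: q = True.

True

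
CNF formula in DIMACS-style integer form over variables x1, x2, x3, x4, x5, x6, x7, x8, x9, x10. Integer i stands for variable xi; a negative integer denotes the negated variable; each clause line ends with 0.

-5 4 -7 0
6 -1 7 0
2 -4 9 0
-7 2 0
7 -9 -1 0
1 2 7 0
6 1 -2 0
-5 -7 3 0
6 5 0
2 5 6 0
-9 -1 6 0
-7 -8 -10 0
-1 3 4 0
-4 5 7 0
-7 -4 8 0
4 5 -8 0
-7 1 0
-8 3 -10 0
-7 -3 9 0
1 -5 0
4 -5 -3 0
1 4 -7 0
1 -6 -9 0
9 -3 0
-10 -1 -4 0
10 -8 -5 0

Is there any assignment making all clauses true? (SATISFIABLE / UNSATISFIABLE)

SATISFIABLE

Branch on x1: take x1 = True.
Try x2 = True.
Set x3 = False and propagate.
  then x4 is forced to True.
  then x10 is forced to False.
The remaining clauses are satisfied by x5 = True, x6 = True, x7 = False, x8 = False, x9 = False.
Every clause has at least one true literal under this assignment.
So x1 = True  x2 = True  x3 = False  x4 = True  x5 = True  x6 = True  x7 = False  x8 = False  x9 = False  x10 = False is a satisfying assignment.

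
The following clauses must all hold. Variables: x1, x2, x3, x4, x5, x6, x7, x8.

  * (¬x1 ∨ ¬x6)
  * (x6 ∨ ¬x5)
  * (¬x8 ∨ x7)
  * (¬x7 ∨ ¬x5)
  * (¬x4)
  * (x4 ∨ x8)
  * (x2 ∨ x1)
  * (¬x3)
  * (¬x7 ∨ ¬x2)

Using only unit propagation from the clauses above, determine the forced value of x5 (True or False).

False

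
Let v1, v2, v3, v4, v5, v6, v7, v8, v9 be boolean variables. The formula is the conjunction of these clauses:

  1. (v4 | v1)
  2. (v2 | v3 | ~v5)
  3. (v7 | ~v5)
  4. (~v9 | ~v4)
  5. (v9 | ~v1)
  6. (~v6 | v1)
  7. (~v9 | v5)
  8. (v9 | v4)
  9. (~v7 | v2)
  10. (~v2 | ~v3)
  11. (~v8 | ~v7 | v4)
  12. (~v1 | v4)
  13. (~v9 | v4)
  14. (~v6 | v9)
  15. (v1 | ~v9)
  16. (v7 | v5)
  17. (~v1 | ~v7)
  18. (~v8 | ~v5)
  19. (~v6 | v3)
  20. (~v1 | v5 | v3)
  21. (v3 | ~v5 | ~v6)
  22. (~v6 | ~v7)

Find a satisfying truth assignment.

v1=F  v2=T  v3=F  v4=T  v5=F  v6=F  v7=T  v8=T  v9=F

Check each clause:
  1. (v4 | v1) — v4 is true.
  2. (~v5 | v2 | v3) — v2 is true.
  3. (~v5 | v7) — ~v5 is true.
  4. (~v9 | ~v4) — ~v9 is true.
  5. (~v1 | v9) — ~v1 is true.
  6. (v1 | ~v6) — ~v6 is true.
  7. (~v9 | v5) — ~v9 is true.
  8. (v9 | v4) — v4 is true.
  9. (v2 | ~v7) — v2 is true.
  10. (~v2 | ~v3) — ~v3 is true.
  11. (~v8 | ~v7 | v4) — v4 is true.
  12. (~v1 | v4) — v4 is true.
  13. (v4 | ~v9) — v4 is true.
  14. (~v6 | v9) — ~v6 is true.
  15. (~v9 | v1) — ~v9 is true.
  16. (v7 | v5) — v7 is true.
  17. (~v1 | ~v7) — ~v1 is true.
  18. (~v8 | ~v5) — ~v5 is true.
  19. (~v6 | v3) — ~v6 is true.
  20. (v5 | ~v1 | v3) — ~v1 is true.
  21. (v3 | ~v6 | ~v5) — ~v6 is true.
  22. (~v6 | ~v7) — ~v6 is true.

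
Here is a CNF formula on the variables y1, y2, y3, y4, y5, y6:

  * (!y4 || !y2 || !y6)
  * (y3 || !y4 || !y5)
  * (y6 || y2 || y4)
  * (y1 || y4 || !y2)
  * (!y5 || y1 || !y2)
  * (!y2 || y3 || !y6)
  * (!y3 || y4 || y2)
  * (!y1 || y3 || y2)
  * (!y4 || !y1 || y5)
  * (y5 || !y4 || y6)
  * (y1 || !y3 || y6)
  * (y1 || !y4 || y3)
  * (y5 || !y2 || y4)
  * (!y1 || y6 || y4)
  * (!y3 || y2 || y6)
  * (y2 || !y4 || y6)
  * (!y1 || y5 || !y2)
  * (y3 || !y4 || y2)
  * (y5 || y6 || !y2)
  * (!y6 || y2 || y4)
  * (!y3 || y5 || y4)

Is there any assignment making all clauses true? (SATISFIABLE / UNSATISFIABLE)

SATISFIABLE

Try y1 = False.
Set y2 = False and propagate.
The remaining clauses are satisfied by y3 = True, y4 = True, y5 = True, y6 = True.
Every clause has at least one true literal under this assignment.
So y1=False, y2=False, y3=True, y4=True, y5=True, y6=True is a satisfying assignment.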